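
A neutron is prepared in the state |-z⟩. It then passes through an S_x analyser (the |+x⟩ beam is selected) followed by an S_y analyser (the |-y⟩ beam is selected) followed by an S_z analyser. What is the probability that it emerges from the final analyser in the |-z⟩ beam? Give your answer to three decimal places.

0.125

First analyser (S_x): from |-z⟩, P(|+x⟩) = 1/2.
After stage 1 the state is |+x⟩; P(|-y⟩) = |⟨-y|+x⟩|² = 1/2.
After stage 2 the state is |-y⟩; P(|-z⟩) = |⟨-z|-y⟩|² = 1/2.
Joint probability = 1/2 × 1/2 × 1/2 = 0.125.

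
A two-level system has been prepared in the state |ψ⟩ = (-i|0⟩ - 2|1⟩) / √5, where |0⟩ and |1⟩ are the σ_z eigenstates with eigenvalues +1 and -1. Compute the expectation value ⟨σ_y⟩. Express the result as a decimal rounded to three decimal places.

-0.800

⟨σ_y⟩ = 2 Im(a* b)/(|a|²+|b|²) with a = -i, b = -2.
a* b = -2i, so ⟨σ_y⟩ = -4/5.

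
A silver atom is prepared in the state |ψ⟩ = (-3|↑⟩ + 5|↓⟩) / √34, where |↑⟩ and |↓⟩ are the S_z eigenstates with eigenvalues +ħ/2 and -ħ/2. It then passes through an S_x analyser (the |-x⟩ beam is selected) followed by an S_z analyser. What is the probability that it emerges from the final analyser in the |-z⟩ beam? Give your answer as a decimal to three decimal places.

First analyser (S_x): P(|-x⟩) = |⟨-x|ψ⟩|² = 64/68.
After stage 1 the state is |-x⟩; P(|-z⟩) = |⟨-z|-x⟩|² = 1/2.
Joint probability = 64/68 × 1/2 = 0.471.

0.471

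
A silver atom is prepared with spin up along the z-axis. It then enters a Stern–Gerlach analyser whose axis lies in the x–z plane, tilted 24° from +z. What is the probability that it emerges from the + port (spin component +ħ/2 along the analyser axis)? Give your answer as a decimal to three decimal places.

0.957

For spin-½, the probability of finding spin-up along an axis at angle θ to the initial spin direction is cos²(θ/2); spin-down is sin²(θ/2).
θ = 24°, so P = cos²(12°) ≈ 0.957.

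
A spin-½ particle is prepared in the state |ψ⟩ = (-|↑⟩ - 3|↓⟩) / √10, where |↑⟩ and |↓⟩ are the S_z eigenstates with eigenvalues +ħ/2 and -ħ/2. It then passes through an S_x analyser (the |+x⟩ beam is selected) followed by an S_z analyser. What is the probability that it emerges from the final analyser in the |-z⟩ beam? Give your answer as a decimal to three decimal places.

0.400

First analyser (S_x): P(|+x⟩) = |⟨+x|ψ⟩|² = 16/20.
After stage 1 the state is |+x⟩; P(|-z⟩) = |⟨-z|+x⟩|² = 1/2.
Joint probability = 16/20 × 1/2 = 0.400.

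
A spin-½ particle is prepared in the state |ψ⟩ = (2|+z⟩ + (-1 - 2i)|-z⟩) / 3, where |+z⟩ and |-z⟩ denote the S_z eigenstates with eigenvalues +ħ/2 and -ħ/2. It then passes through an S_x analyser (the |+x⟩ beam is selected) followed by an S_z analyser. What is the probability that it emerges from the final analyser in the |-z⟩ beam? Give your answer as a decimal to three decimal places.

First analyser (S_x): P(|+x⟩) = |⟨+x|ψ⟩|² = 5/18.
After stage 1 the state is |+x⟩; P(|-z⟩) = |⟨-z|+x⟩|² = 1/2.
Joint probability = 5/18 × 1/2 = 0.139.

0.139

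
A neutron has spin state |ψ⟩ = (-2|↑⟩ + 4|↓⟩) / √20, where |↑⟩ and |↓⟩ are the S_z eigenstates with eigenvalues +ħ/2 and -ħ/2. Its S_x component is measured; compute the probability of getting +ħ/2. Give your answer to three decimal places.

|+x⟩ = (|↑⟩ + |↓⟩)/√2, so ⟨+x|ψ⟩ = (2) / (√2·√20).
P = |2|² / 40 = 4/40.

0.100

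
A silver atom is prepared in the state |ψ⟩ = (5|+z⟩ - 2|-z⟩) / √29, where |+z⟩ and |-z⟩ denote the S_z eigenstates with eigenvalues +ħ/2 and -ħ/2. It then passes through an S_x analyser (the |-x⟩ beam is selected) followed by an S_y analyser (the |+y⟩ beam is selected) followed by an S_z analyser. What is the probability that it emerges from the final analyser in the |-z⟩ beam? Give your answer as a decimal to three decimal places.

0.211

First analyser (S_x): P(|-x⟩) = |⟨-x|ψ⟩|² = 49/58.
After stage 1 the state is |-x⟩; P(|+y⟩) = |⟨+y|-x⟩|² = 1/2.
After stage 2 the state is |+y⟩; P(|-z⟩) = |⟨-z|+y⟩|² = 1/2.
Joint probability = 49/58 × 1/2 × 1/2 = 0.211.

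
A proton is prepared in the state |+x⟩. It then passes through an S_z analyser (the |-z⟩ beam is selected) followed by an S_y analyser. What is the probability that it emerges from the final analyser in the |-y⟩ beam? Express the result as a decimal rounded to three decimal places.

First analyser (S_z): from |+x⟩, P(|-z⟩) = 1/2.
After stage 1 the state is |-z⟩; P(|-y⟩) = |⟨-y|-z⟩|² = 1/2.
Joint probability = 1/2 × 1/2 = 0.250.

0.250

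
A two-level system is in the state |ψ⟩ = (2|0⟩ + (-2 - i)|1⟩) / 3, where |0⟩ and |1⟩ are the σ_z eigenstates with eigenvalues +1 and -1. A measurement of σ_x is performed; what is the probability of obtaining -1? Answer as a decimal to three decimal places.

|-x⟩ = (|0⟩ - |1⟩)/√2, so ⟨-x|ψ⟩ = (4 + i) / (√2·3).
P = |4 + i|² / 18 = 17/18.

0.944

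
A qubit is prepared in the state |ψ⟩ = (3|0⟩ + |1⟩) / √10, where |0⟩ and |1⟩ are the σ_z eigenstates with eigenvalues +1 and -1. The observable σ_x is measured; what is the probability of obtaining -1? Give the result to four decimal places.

0.2000

|-x⟩ = (|0⟩ - |1⟩)/√2, so ⟨-x|ψ⟩ = (2) / (√2·√10).
P = |2|² / 20 = 4/20.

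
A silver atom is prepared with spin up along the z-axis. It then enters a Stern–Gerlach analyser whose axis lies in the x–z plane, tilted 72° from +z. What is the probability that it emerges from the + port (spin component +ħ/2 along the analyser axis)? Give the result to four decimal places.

For spin-½, the probability of finding spin-up along an axis at angle θ to the initial spin direction is cos²(θ/2); spin-down is sin²(θ/2).
θ = 72°, so P = cos²(36°) ≈ 0.6545.

0.6545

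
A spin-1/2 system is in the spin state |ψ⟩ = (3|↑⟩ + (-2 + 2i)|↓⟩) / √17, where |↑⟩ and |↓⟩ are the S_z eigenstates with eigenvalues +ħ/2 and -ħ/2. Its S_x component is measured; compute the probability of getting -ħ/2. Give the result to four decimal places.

0.8529

|-x⟩ = (|↑⟩ - |↓⟩)/√2, so ⟨-x|ψ⟩ = (5 - 2i) / (√2·√17).
P = |5 - 2i|² / 34 = 29/34.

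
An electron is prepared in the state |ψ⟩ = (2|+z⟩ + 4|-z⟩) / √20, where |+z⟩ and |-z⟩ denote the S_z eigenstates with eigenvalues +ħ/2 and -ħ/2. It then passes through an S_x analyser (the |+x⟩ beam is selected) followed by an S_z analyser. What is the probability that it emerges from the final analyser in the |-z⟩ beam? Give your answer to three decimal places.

0.450

First analyser (S_x): P(|+x⟩) = |⟨+x|ψ⟩|² = 36/40.
After stage 1 the state is |+x⟩; P(|-z⟩) = |⟨-z|+x⟩|² = 1/2.
Joint probability = 36/40 × 1/2 = 0.450.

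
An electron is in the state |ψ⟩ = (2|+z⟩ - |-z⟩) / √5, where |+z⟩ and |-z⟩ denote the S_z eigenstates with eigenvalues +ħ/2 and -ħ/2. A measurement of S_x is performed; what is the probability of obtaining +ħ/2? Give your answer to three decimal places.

|+x⟩ = (|+z⟩ + |-z⟩)/√2, so ⟨+x|ψ⟩ = (1) / (√2·√5).
P = |1|² / 10 = 1/10.

0.100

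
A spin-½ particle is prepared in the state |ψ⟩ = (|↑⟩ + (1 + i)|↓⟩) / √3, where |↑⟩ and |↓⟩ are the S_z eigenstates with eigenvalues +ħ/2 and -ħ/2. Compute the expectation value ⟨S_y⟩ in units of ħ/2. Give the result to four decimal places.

0.6667

⟨σ_y⟩ = 2 Im(a* b)/(|a|²+|b|²) with a = 1, b = (1 + i).
a* b = (1 + i), so ⟨σ_y⟩ = 2/3.
⟨S_y⟩ = (ħ/2)·⟨σ_y⟩.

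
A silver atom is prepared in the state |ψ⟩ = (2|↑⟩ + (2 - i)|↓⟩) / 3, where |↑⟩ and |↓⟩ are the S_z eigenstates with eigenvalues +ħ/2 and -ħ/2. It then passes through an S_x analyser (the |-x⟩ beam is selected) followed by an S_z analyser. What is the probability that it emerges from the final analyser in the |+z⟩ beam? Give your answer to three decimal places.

First analyser (S_x): P(|-x⟩) = |⟨-x|ψ⟩|² = 1/18.
After stage 1 the state is |-x⟩; P(|+z⟩) = |⟨+z|-x⟩|² = 1/2.
Joint probability = 1/18 × 1/2 = 0.028.

0.028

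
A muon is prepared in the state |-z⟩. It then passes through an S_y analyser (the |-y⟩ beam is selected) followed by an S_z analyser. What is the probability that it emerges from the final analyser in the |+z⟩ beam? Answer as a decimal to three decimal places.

First analyser (S_y): from |-z⟩, P(|-y⟩) = 1/2.
After stage 1 the state is |-y⟩; P(|+z⟩) = |⟨+z|-y⟩|² = 1/2.
Joint probability = 1/2 × 1/2 = 0.250.

0.250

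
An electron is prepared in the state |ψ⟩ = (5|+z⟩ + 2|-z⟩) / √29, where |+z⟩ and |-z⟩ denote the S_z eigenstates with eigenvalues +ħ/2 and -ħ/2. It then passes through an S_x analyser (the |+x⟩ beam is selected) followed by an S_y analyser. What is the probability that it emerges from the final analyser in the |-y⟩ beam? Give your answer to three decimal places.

First analyser (S_x): P(|+x⟩) = |⟨+x|ψ⟩|² = 49/58.
After stage 1 the state is |+x⟩; P(|-y⟩) = |⟨-y|+x⟩|² = 1/2.
Joint probability = 49/58 × 1/2 = 0.422.

0.422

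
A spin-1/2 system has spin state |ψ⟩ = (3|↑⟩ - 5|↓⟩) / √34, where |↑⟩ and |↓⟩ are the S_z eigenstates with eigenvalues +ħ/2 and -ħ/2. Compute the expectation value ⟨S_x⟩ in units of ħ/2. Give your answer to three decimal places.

⟨σ_x⟩ = 2 Re(a* b)/(|a|²+|b|²) with a = 3, b = -5.
a* b = -15, so ⟨σ_x⟩ = -30/34.
⟨S_x⟩ = (ħ/2)·⟨σ_x⟩.

-0.882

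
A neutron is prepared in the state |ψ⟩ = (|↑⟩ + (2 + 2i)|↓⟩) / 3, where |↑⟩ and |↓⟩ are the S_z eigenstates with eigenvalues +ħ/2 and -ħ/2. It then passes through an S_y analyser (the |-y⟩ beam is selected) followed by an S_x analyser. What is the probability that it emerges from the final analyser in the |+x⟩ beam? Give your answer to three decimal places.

0.139

First analyser (S_y): P(|-y⟩) = |⟨-y|ψ⟩|² = 5/18.
After stage 1 the state is |-y⟩; P(|+x⟩) = |⟨+x|-y⟩|² = 1/2.
Joint probability = 5/18 × 1/2 = 0.139.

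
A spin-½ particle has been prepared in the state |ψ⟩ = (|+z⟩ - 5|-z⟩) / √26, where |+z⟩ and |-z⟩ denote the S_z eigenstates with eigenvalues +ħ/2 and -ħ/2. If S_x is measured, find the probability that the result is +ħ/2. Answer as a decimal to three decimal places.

|+x⟩ = (|+z⟩ + |-z⟩)/√2, so ⟨+x|ψ⟩ = (-4) / (√2·√26).
P = |-4|² / 52 = 16/52.

0.308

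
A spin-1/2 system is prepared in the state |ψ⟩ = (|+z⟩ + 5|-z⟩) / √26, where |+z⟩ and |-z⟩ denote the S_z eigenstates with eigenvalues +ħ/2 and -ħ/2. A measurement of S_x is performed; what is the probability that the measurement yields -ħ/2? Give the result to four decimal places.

0.3077

|-x⟩ = (|+z⟩ - |-z⟩)/√2, so ⟨-x|ψ⟩ = (-4) / (√2·√26).
P = |-4|² / 52 = 16/52.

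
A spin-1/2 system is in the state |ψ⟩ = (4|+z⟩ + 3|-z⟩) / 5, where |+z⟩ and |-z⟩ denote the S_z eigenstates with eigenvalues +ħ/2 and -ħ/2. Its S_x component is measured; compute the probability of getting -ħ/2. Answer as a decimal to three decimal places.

|-x⟩ = (|+z⟩ - |-z⟩)/√2, so ⟨-x|ψ⟩ = (1) / (√2·5).
P = |1|² / 50 = 1/50.

0.020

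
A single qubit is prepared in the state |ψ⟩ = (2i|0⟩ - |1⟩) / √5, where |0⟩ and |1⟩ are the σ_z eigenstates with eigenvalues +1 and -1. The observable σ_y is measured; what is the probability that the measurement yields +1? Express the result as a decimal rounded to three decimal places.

0.900

|+y⟩ = (|0⟩ + i|1⟩)/√2, so ⟨+y|ψ⟩ = (3i) / (√2·√5).
P = |3i|² / 10 = 9/10.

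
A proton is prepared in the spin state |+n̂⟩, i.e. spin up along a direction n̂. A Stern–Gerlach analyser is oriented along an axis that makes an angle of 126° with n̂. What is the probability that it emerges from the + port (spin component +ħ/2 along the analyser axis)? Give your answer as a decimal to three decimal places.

0.206

For spin-½, the probability of finding spin-up along an axis at angle θ to the initial spin direction is cos²(θ/2); spin-down is sin²(θ/2).
θ = 126°, so P = cos²(63°) ≈ 0.206.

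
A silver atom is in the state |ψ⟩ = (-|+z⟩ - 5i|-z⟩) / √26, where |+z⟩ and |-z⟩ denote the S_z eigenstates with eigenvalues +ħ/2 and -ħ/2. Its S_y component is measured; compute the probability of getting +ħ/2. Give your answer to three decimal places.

|+y⟩ = (|+z⟩ + i|-z⟩)/√2, so ⟨+y|ψ⟩ = (-6) / (√2·√26).
P = |-6|² / 52 = 36/52.

0.692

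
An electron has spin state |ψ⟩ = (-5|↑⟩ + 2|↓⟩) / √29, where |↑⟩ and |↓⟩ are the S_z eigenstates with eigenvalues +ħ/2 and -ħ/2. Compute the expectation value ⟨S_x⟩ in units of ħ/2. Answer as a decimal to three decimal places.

-0.690

⟨σ_x⟩ = 2 Re(a* b)/(|a|²+|b|²) with a = -5, b = 2.
a* b = -10, so ⟨σ_x⟩ = -20/29.
⟨S_x⟩ = (ħ/2)·⟨σ_x⟩.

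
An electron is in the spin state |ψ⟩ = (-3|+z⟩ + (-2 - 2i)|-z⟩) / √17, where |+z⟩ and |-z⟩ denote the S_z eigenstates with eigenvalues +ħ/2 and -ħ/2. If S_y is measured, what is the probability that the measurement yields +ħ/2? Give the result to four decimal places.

|+y⟩ = (|+z⟩ + i|-z⟩)/√2, so ⟨+y|ψ⟩ = (-5 + 2i) / (√2·√17).
P = |-5 + 2i|² / 34 = 29/34.

0.8529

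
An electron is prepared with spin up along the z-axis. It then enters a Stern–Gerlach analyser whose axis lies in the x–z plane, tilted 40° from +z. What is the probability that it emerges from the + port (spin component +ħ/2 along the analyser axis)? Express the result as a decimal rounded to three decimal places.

For spin-½, the probability of finding spin-up along an axis at angle θ to the initial spin direction is cos²(θ/2); spin-down is sin²(θ/2).
θ = 40°, so P = cos²(20°) ≈ 0.883.

0.883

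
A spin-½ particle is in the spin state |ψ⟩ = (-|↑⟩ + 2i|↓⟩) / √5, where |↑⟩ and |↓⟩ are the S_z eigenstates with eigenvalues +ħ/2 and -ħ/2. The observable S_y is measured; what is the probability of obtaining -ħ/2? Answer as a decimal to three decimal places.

0.900

|-y⟩ = (|↑⟩ - i|↓⟩)/√2, so ⟨-y|ψ⟩ = (-3) / (√2·√5).
P = |-3|² / 10 = 9/10.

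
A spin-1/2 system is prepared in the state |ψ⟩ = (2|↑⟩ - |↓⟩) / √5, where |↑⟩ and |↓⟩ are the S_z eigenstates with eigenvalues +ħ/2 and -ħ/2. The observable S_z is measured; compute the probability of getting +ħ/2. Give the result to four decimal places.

0.8000

The +ħ/2 outcome corresponds to |↑⟩. Its amplitude in |ψ⟩ is 2/√5.
P = |2|² / 5 = 4/5.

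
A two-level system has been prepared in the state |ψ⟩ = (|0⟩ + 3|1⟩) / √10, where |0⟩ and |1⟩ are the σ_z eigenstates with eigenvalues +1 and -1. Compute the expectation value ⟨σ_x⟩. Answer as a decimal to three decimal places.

⟨σ_x⟩ = 2 Re(a* b)/(|a|²+|b|²) with a = 1, b = 3.
a* b = 3, so ⟨σ_x⟩ = 6/10.

0.600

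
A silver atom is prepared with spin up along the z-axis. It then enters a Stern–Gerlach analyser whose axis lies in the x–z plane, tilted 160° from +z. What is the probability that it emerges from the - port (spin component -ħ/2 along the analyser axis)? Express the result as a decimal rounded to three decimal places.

For spin-½, the probability of finding spin-up along an axis at angle θ to the initial spin direction is cos²(θ/2); spin-down is sin²(θ/2).
θ = 160°, so P = sin²(80°) ≈ 0.970.

0.970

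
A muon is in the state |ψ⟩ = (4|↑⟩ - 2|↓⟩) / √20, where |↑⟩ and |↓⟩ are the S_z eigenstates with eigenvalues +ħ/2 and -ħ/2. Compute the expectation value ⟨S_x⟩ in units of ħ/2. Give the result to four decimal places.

⟨σ_x⟩ = 2 Re(a* b)/(|a|²+|b|²) with a = 4, b = -2.
a* b = -8, so ⟨σ_x⟩ = -16/20.
⟨S_x⟩ = (ħ/2)·⟨σ_x⟩.

-0.8000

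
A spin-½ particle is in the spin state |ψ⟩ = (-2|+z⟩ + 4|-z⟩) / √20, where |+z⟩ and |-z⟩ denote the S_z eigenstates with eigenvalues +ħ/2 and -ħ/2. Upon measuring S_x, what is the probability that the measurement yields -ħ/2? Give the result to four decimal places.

0.9000

|-x⟩ = (|+z⟩ - |-z⟩)/√2, so ⟨-x|ψ⟩ = (-6) / (√2·√20).
P = |-6|² / 40 = 36/40.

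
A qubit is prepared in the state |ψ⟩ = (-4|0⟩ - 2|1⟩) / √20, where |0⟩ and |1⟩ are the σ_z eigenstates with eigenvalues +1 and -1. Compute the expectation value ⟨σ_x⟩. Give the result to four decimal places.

0.8000

⟨σ_x⟩ = 2 Re(a* b)/(|a|²+|b|²) with a = -4, b = -2.
a* b = 8, so ⟨σ_x⟩ = 16/20.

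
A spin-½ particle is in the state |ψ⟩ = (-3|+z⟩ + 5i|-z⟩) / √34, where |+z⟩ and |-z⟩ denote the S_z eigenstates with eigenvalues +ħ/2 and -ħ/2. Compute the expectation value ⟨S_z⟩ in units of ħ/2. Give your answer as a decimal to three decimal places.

⟨σ_z⟩ = |a|² - |b|² divided by |a|²+|b|², with a, b the |+z⟩, |-z⟩ amplitudes.
= (9 - 25)/34 = -16/34.
⟨S_z⟩ = (ħ/2)·⟨σ_z⟩.

-0.471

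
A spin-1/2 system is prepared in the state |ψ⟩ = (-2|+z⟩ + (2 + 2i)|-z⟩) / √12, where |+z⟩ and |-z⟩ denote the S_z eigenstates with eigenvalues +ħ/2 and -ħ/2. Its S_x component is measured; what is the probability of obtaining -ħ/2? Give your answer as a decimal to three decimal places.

0.833

|-x⟩ = (|+z⟩ - |-z⟩)/√2, so ⟨-x|ψ⟩ = (-4 - 2i) / (√2·√12).
P = |-4 - 2i|² / 24 = 20/24.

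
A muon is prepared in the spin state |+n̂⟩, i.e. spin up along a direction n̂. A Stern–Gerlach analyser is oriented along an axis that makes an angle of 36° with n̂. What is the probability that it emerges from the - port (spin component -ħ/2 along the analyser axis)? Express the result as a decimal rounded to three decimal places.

0.095

For spin-½, the probability of finding spin-up along an axis at angle θ to the initial spin direction is cos²(θ/2); spin-down is sin²(θ/2).
θ = 36°, so P = sin²(18°) ≈ 0.095.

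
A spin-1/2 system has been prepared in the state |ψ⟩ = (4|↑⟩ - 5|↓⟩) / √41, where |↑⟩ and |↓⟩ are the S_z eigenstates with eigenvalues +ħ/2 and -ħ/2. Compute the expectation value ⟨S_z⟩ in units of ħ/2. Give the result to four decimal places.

-0.2195

⟨σ_z⟩ = |a|² - |b|² divided by |a|²+|b|², with a, b the |↑⟩, |↓⟩ amplitudes.
= (16 - 25)/41 = -9/41.
⟨S_z⟩ = (ħ/2)·⟨σ_z⟩.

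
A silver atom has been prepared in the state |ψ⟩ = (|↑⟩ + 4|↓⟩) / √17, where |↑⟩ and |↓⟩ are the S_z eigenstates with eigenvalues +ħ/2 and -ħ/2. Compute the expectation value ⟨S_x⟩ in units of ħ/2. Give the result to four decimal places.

⟨σ_x⟩ = 2 Re(a* b)/(|a|²+|b|²) with a = 1, b = 4.
a* b = 4, so ⟨σ_x⟩ = 8/17.
⟨S_x⟩ = (ħ/2)·⟨σ_x⟩.

0.4706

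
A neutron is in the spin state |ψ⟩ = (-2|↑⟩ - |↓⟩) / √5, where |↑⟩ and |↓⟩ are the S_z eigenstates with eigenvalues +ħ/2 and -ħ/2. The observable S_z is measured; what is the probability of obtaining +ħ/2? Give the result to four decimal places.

The +ħ/2 outcome corresponds to |↑⟩. Its amplitude in |ψ⟩ is -2/√5.
P = |-2|² / 5 = 4/5.

0.8000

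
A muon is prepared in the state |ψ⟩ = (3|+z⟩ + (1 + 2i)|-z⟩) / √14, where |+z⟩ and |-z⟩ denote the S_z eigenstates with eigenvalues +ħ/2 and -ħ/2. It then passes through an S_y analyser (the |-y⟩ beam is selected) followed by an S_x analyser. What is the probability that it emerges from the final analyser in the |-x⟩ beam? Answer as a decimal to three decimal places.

0.036

First analyser (S_y): P(|-y⟩) = |⟨-y|ψ⟩|² = 2/28.
After stage 1 the state is |-y⟩; P(|-x⟩) = |⟨-x|-y⟩|² = 1/2.
Joint probability = 2/28 × 1/2 = 0.036.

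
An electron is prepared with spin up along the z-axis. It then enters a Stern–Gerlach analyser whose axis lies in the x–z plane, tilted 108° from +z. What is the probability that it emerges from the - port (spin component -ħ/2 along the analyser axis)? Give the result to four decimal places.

For spin-½, the probability of finding spin-up along an axis at angle θ to the initial spin direction is cos²(θ/2); spin-down is sin²(θ/2).
θ = 108°, so P = sin²(54°) ≈ 0.6545.

0.6545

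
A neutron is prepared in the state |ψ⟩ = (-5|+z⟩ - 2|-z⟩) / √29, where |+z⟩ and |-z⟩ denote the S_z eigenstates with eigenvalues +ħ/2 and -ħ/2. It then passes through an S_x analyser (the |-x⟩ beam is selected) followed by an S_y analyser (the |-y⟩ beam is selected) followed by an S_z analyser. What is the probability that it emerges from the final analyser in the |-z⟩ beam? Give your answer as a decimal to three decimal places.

First analyser (S_x): P(|-x⟩) = |⟨-x|ψ⟩|² = 9/58.
After stage 1 the state is |-x⟩; P(|-y⟩) = |⟨-y|-x⟩|² = 1/2.
After stage 2 the state is |-y⟩; P(|-z⟩) = |⟨-z|-y⟩|² = 1/2.
Joint probability = 9/58 × 1/2 × 1/2 = 0.039.

0.039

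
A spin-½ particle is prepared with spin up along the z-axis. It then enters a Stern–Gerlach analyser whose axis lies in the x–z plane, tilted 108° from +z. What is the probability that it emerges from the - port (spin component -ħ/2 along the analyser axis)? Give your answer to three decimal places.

For spin-½, the probability of finding spin-up along an axis at angle θ to the initial spin direction is cos²(θ/2); spin-down is sin²(θ/2).
θ = 108°, so P = sin²(54°) ≈ 0.655.

0.655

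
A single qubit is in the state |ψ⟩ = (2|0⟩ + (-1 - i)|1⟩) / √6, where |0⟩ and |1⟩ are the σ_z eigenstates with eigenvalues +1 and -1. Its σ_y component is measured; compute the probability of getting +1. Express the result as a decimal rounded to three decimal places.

0.167

|+y⟩ = (|0⟩ + i|1⟩)/√2, so ⟨+y|ψ⟩ = (1 + i) / (√2·√6).
P = |1 + i|² / 12 = 2/12.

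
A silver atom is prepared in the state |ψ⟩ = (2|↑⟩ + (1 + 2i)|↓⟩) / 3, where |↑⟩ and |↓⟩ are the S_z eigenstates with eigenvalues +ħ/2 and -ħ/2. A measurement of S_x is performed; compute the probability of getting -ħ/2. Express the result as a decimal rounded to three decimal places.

0.278

|-x⟩ = (|↑⟩ - |↓⟩)/√2, so ⟨-x|ψ⟩ = (1 - 2i) / (√2·3).
P = |1 - 2i|² / 18 = 5/18.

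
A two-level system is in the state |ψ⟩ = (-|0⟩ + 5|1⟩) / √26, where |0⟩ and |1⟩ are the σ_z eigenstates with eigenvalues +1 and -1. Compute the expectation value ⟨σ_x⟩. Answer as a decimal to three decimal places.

-0.385

⟨σ_x⟩ = 2 Re(a* b)/(|a|²+|b|²) with a = -1, b = 5.
a* b = -5, so ⟨σ_x⟩ = -10/26.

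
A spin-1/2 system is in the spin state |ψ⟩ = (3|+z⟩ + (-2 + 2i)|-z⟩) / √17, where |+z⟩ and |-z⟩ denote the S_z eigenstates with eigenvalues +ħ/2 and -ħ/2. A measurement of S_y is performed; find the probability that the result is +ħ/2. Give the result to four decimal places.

0.8529

|+y⟩ = (|+z⟩ + i|-z⟩)/√2, so ⟨+y|ψ⟩ = (5 + 2i) / (√2·√17).
P = |5 + 2i|² / 34 = 29/34.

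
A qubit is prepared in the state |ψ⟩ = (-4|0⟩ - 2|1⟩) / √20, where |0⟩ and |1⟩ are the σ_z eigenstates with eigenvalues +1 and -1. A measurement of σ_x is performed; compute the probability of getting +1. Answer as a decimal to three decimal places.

0.900

|+x⟩ = (|0⟩ + |1⟩)/√2, so ⟨+x|ψ⟩ = (-6) / (√2·√20).
P = |-6|² / 40 = 36/40.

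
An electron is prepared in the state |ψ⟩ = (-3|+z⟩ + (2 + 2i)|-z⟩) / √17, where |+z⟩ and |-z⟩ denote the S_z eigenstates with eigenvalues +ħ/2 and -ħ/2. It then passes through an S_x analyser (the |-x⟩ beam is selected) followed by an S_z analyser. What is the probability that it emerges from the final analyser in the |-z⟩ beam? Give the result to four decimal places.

0.4265

First analyser (S_x): P(|-x⟩) = |⟨-x|ψ⟩|² = 29/34.
After stage 1 the state is |-x⟩; P(|-z⟩) = |⟨-z|-x⟩|² = 1/2.
Joint probability = 29/34 × 1/2 = 0.4265.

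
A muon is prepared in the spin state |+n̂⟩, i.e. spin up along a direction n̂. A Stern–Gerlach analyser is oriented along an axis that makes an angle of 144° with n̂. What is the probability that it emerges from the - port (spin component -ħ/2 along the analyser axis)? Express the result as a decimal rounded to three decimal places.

0.905

For spin-½, the probability of finding spin-up along an axis at angle θ to the initial spin direction is cos²(θ/2); spin-down is sin²(θ/2).
θ = 144°, so P = sin²(72°) ≈ 0.905.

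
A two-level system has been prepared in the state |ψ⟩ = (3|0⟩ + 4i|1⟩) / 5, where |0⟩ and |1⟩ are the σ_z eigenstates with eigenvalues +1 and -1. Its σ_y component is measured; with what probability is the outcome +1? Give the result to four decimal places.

0.9800

|+y⟩ = (|0⟩ + i|1⟩)/√2, so ⟨+y|ψ⟩ = (7) / (√2·5).
P = |7|² / 50 = 49/50.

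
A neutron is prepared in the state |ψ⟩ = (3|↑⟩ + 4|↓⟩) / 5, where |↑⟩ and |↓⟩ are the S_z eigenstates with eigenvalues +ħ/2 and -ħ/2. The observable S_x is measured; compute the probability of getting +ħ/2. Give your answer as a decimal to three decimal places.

|+x⟩ = (|↑⟩ + |↓⟩)/√2, so ⟨+x|ψ⟩ = (7) / (√2·5).
P = |7|² / 50 = 49/50.

0.980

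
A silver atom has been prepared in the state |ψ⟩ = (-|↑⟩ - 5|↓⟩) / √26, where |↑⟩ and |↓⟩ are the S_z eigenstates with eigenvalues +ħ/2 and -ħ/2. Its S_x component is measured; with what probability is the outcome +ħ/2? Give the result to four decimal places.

|+x⟩ = (|↑⟩ + |↓⟩)/√2, so ⟨+x|ψ⟩ = (-6) / (√2·√26).
P = |-6|² / 52 = 36/52.

0.6923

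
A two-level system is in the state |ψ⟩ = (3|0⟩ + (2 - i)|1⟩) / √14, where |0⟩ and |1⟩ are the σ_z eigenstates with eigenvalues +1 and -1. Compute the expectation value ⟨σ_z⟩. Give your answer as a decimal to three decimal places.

⟨σ_z⟩ = |a|² - |b|² divided by |a|²+|b|², with a, b the |0⟩, |1⟩ amplitudes.
= (9 - 5)/14 = 4/14.

0.286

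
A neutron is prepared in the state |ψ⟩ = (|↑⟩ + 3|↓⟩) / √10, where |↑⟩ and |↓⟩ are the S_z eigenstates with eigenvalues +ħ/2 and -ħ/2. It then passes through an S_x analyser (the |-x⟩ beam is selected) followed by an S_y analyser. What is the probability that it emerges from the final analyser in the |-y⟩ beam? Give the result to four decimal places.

0.1000

First analyser (S_x): P(|-x⟩) = |⟨-x|ψ⟩|² = 4/20.
After stage 1 the state is |-x⟩; P(|-y⟩) = |⟨-y|-x⟩|² = 1/2.
Joint probability = 4/20 × 1/2 = 0.1000.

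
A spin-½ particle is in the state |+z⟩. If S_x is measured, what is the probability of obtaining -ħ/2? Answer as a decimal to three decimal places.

In the S_z basis, |+z⟩ = |+z⟩ and |-x⟩ = (|+z⟩ - |-z⟩)/√2.
|⟨-x|+z⟩|² = 1/2.

0.500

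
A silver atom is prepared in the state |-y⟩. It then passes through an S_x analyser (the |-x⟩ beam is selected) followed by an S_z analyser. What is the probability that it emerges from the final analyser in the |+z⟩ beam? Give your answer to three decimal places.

First analyser (S_x): from |-y⟩, P(|-x⟩) = 1/2.
After stage 1 the state is |-x⟩; P(|+z⟩) = |⟨+z|-x⟩|² = 1/2.
Joint probability = 1/2 × 1/2 = 0.250.

0.250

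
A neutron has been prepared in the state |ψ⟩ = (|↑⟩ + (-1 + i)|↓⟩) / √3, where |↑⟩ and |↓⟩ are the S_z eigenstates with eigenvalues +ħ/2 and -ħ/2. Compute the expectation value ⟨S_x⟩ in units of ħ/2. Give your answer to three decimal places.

⟨σ_x⟩ = 2 Re(a* b)/(|a|²+|b|²) with a = 1, b = (-1 + i).
a* b = (-1 + i), so ⟨σ_x⟩ = -2/3.
⟨S_x⟩ = (ħ/2)·⟨σ_x⟩.

-0.667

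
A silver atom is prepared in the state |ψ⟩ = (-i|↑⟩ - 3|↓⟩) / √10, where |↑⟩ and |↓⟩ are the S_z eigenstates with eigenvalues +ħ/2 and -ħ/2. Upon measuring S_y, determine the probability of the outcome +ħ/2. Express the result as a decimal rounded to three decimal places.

|+y⟩ = (|↑⟩ + i|↓⟩)/√2, so ⟨+y|ψ⟩ = (2i) / (√2·√10).
P = |2i|² / 20 = 4/20.

0.200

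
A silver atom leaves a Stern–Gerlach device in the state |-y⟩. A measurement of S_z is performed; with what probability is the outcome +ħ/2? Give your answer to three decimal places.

In the S_z basis, |-y⟩ = (|↑⟩ - i|↓⟩)/√2 and |+z⟩ = |↑⟩.
|⟨+z|-y⟩|² = 1/2.

0.500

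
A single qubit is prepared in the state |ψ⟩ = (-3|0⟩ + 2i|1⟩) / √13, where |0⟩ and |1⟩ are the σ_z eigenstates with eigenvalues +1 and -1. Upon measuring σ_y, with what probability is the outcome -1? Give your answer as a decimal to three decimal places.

0.962

|-y⟩ = (|0⟩ - i|1⟩)/√2, so ⟨-y|ψ⟩ = (-5) / (√2·√13).
P = |-5|² / 26 = 25/26.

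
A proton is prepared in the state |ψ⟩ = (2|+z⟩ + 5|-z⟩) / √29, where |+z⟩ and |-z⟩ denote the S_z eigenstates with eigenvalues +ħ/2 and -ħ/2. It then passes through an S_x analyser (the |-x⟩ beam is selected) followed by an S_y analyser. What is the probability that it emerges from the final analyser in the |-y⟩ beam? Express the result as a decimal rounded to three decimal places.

0.078

First analyser (S_x): P(|-x⟩) = |⟨-x|ψ⟩|² = 9/58.
After stage 1 the state is |-x⟩; P(|-y⟩) = |⟨-y|-x⟩|² = 1/2.
Joint probability = 9/58 × 1/2 = 0.078.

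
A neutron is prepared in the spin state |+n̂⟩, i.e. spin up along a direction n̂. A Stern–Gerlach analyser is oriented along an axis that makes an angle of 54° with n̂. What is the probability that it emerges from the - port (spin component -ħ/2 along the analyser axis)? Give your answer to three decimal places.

0.206

For spin-½, the probability of finding spin-up along an axis at angle θ to the initial spin direction is cos²(θ/2); spin-down is sin²(θ/2).
θ = 54°, so P = sin²(27°) ≈ 0.206.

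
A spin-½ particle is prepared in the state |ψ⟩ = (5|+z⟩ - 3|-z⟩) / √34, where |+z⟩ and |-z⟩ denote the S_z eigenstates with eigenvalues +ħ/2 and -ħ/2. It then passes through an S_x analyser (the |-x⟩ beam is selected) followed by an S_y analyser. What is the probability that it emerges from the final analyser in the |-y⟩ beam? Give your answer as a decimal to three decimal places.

First analyser (S_x): P(|-x⟩) = |⟨-x|ψ⟩|² = 64/68.
After stage 1 the state is |-x⟩; P(|-y⟩) = |⟨-y|-x⟩|² = 1/2.
Joint probability = 64/68 × 1/2 = 0.471.

0.471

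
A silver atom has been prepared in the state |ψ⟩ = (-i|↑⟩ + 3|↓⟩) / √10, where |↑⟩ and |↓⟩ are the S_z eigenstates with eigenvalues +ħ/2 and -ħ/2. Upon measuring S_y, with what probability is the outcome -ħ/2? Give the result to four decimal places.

|-y⟩ = (|↑⟩ - i|↓⟩)/√2, so ⟨-y|ψ⟩ = (2i) / (√2·√10).
P = |2i|² / 20 = 4/20.

0.2000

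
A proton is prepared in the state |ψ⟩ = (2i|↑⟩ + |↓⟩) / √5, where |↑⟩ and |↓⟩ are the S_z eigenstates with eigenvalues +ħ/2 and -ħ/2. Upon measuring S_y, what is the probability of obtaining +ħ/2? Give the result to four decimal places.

0.1000

|+y⟩ = (|↑⟩ + i|↓⟩)/√2, so ⟨+y|ψ⟩ = (i) / (√2·√5).
P = |i|² / 10 = 1/10.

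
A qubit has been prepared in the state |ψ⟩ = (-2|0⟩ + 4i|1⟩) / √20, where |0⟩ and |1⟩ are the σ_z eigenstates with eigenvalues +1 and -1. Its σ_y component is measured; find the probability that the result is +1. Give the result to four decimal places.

|+y⟩ = (|0⟩ + i|1⟩)/√2, so ⟨+y|ψ⟩ = (2) / (√2·√20).
P = |2|² / 40 = 4/40.

0.1000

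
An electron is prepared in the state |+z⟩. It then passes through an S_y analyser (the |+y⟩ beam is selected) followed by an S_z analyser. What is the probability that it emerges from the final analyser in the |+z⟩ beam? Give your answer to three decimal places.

0.250

First analyser (S_y): from |+z⟩, P(|+y⟩) = 1/2.
After stage 1 the state is |+y⟩; P(|+z⟩) = |⟨+z|+y⟩|² = 1/2.
Joint probability = 1/2 × 1/2 = 0.250.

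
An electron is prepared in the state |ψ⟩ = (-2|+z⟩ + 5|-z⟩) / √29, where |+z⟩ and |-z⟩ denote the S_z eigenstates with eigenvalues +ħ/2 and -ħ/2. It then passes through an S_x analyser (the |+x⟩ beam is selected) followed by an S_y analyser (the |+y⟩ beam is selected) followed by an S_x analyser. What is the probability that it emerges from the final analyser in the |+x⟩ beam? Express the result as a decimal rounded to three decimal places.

0.039

First analyser (S_x): P(|+x⟩) = |⟨+x|ψ⟩|² = 9/58.
After stage 1 the state is |+x⟩; P(|+y⟩) = |⟨+y|+x⟩|² = 1/2.
After stage 2 the state is |+y⟩; P(|+x⟩) = |⟨+x|+y⟩|² = 1/2.
Joint probability = 9/58 × 1/2 × 1/2 = 0.039.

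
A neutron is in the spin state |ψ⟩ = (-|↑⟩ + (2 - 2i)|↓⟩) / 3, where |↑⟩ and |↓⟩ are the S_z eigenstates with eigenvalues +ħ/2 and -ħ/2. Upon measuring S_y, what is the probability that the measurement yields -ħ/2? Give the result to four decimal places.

|-y⟩ = (|↑⟩ - i|↓⟩)/√2, so ⟨-y|ψ⟩ = (1 + 2i) / (√2·3).
P = |1 + 2i|² / 18 = 5/18.

0.2778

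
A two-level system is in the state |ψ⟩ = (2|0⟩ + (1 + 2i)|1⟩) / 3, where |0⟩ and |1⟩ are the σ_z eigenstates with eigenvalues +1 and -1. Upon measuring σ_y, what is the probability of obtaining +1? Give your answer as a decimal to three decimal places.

0.944

|+y⟩ = (|0⟩ + i|1⟩)/√2, so ⟨+y|ψ⟩ = (4 - i) / (√2·3).
P = |4 - i|² / 18 = 17/18.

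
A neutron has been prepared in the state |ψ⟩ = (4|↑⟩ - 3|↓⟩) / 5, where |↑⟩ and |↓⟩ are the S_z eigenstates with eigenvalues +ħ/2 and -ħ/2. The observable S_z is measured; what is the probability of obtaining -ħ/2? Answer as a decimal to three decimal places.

0.360

The -ħ/2 outcome corresponds to |↓⟩. Its amplitude in |ψ⟩ is -3/5.
P = |-3|² / 25 = 9/25.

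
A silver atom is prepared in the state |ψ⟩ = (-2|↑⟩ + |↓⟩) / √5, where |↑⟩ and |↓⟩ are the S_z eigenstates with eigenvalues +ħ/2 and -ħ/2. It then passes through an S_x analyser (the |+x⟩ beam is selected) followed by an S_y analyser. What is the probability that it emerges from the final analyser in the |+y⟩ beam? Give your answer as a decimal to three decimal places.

First analyser (S_x): P(|+x⟩) = |⟨+x|ψ⟩|² = 1/10.
After stage 1 the state is |+x⟩; P(|+y⟩) = |⟨+y|+x⟩|² = 1/2.
Joint probability = 1/10 × 1/2 = 0.050.

0.050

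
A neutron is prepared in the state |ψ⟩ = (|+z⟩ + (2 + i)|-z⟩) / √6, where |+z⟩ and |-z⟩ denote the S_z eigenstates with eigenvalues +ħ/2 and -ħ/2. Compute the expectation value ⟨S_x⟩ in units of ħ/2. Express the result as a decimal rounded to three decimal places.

0.667

⟨σ_x⟩ = 2 Re(a* b)/(|a|²+|b|²) with a = 1, b = (2 + i).
a* b = (2 + i), so ⟨σ_x⟩ = 4/6.
⟨S_x⟩ = (ħ/2)·⟨σ_x⟩.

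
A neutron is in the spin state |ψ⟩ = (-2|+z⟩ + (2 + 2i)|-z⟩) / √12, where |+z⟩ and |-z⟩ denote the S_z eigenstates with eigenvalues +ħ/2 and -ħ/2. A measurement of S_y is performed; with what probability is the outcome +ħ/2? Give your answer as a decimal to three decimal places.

|+y⟩ = (|+z⟩ + i|-z⟩)/√2, so ⟨+y|ψ⟩ = (-2i) / (√2·√12).
P = |-2i|² / 24 = 4/24.

0.167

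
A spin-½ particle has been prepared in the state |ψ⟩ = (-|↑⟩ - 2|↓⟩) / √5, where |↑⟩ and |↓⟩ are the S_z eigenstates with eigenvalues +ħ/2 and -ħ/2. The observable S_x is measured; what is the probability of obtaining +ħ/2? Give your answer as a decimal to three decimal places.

0.900

|+x⟩ = (|↑⟩ + |↓⟩)/√2, so ⟨+x|ψ⟩ = (-3) / (√2·√5).
P = |-3|² / 10 = 9/10.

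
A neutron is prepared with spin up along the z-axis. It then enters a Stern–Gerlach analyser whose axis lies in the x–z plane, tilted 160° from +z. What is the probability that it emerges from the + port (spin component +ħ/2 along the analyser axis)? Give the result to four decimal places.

0.0302

For spin-½, the probability of finding spin-up along an axis at angle θ to the initial spin direction is cos²(θ/2); spin-down is sin²(θ/2).
θ = 160°, so P = cos²(80°) ≈ 0.0302.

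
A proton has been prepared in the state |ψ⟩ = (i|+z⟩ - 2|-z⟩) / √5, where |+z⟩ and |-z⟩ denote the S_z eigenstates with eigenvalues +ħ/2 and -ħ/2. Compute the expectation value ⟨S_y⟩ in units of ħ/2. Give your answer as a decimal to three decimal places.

0.800

⟨σ_y⟩ = 2 Im(a* b)/(|a|²+|b|²) with a = i, b = -2.
a* b = 2i, so ⟨σ_y⟩ = 4/5.
⟨S_y⟩ = (ħ/2)·⟨σ_y⟩.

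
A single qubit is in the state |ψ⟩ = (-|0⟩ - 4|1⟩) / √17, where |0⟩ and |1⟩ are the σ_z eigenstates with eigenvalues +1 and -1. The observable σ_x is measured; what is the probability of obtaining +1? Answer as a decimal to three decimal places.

|+x⟩ = (|0⟩ + |1⟩)/√2, so ⟨+x|ψ⟩ = (-5) / (√2·√17).
P = |-5|² / 34 = 25/34.

0.735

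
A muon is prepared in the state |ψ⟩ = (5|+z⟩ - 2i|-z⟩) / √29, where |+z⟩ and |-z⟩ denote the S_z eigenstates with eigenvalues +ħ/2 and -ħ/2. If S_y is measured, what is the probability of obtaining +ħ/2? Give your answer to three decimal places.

|+y⟩ = (|+z⟩ + i|-z⟩)/√2, so ⟨+y|ψ⟩ = (3) / (√2·√29).
P = |3|² / 58 = 9/58.

0.155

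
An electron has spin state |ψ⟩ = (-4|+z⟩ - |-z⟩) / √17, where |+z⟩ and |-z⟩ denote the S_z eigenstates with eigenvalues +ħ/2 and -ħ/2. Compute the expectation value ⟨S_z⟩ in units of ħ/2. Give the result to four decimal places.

⟨σ_z⟩ = |a|² - |b|² divided by |a|²+|b|², with a, b the |+z⟩, |-z⟩ amplitudes.
= (16 - 1)/17 = 15/17.
⟨S_z⟩ = (ħ/2)·⟨σ_z⟩.

0.8824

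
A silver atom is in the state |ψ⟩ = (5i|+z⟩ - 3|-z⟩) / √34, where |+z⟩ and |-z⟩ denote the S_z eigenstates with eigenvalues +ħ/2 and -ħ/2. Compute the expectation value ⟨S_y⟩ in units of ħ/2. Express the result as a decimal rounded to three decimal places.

0.882

⟨σ_y⟩ = 2 Im(a* b)/(|a|²+|b|²) with a = 5i, b = -3.
a* b = 15i, so ⟨σ_y⟩ = 30/34.
⟨S_y⟩ = (ħ/2)·⟨σ_y⟩.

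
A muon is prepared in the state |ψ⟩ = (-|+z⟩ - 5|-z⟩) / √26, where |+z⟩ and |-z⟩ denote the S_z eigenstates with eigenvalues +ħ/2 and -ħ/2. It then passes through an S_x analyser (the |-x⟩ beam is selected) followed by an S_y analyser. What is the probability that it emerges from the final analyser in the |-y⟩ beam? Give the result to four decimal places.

0.1538

First analyser (S_x): P(|-x⟩) = |⟨-x|ψ⟩|² = 16/52.
After stage 1 the state is |-x⟩; P(|-y⟩) = |⟨-y|-x⟩|² = 1/2.
Joint probability = 16/52 × 1/2 = 0.1538.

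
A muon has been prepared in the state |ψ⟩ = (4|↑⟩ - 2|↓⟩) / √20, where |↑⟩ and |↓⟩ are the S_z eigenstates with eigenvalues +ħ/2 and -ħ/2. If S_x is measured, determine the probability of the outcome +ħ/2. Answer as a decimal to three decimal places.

|+x⟩ = (|↑⟩ + |↓⟩)/√2, so ⟨+x|ψ⟩ = (2) / (√2·√20).
P = |2|² / 40 = 4/40.

0.100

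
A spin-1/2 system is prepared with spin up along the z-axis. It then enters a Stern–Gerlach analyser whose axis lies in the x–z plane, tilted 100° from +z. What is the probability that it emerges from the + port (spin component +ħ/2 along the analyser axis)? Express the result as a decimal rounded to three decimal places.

For spin-½, the probability of finding spin-up along an axis at angle θ to the initial spin direction is cos²(θ/2); spin-down is sin²(θ/2).
θ = 100°, so P = cos²(50°) ≈ 0.413.

0.413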